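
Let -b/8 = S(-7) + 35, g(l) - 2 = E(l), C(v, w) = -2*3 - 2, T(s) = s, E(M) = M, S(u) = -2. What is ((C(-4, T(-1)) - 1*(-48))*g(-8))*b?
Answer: 63360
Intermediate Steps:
C(v, w) = -8 (C(v, w) = -6 - 2 = -8)
g(l) = 2 + l
b = -264 (b = -8*(-2 + 35) = -8*33 = -264)
((C(-4, T(-1)) - 1*(-48))*g(-8))*b = ((-8 - 1*(-48))*(2 - 8))*(-264) = ((-8 + 48)*(-6))*(-264) = (40*(-6))*(-264) = -240*(-264) = 63360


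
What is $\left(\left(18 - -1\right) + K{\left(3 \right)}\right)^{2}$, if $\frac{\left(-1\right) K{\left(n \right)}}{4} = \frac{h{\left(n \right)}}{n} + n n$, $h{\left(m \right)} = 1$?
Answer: $\frac{3025}{9} \approx 336.11$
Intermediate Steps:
$K{\left(n \right)} = - \frac{4}{n} - 4 n^{2}$ ($K{\left(n \right)} = - 4 \left(1 \frac{1}{n} + n n\right) = - 4 \left(\frac{1}{n} + n^{2}\right) = - \frac{4}{n} - 4 n^{2}$)
$\left(\left(18 - -1\right) + K{\left(3 \right)}\right)^{2} = \left(\left(18 - -1\right) + \frac{4 \left(-1 - 3^{3}\right)}{3}\right)^{2} = \left(\left(18 + 1\right) + 4 \cdot \frac{1}{3} \left(-1 - 27\right)\right)^{2} = \left(19 + 4 \cdot \frac{1}{3} \left(-1 - 27\right)\right)^{2} = \left(19 + 4 \cdot \frac{1}{3} \left(-28\right)\right)^{2} = \left(19 - \frac{112}{3}\right)^{2} = \left(- \frac{55}{3}\right)^{2} = \frac{3025}{9}$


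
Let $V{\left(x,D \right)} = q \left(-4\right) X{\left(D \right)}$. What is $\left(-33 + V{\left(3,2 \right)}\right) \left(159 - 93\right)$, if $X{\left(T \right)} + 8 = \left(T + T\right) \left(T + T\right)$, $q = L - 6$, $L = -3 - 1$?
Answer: $18942$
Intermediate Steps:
$L = -4$
$q = -10$ ($q = -4 - 6 = -10$)
$X{\left(T \right)} = -8 + 4 T^{2}$ ($X{\left(T \right)} = -8 + \left(T + T\right) \left(T + T\right) = -8 + 2 T 2 T = -8 + 4 T^{2}$)
$V{\left(x,D \right)} = -320 + 160 D^{2}$ ($V{\left(x,D \right)} = \left(-10\right) \left(-4\right) \left(-8 + 4 D^{2}\right) = 40 \left(-8 + 4 D^{2}\right) = -320 + 160 D^{2}$)
$\left(-33 + V{\left(3,2 \right)}\right) \left(159 - 93\right) = \left(-33 - \left(320 - 160 \cdot 2^{2}\right)\right) \left(159 - 93\right) = \left(-33 + \left(-320 + 160 \cdot 4\right)\right) 66 = \left(-33 + \left(-320 + 640\right)\right) 66 = \left(-33 + 320\right) 66 = 287 \cdot 66 = 18942$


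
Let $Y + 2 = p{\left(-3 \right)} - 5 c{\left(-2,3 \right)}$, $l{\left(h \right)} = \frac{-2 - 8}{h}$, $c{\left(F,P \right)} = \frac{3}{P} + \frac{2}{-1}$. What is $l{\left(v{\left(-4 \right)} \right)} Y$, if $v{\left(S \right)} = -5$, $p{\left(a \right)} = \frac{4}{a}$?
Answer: $\frac{10}{3} \approx 3.3333$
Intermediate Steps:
$c{\left(F,P \right)} = -2 + \frac{3}{P}$ ($c{\left(F,P \right)} = \frac{3}{P} + 2 \left(-1\right) = \frac{3}{P} - 2 = -2 + \frac{3}{P}$)
$l{\left(h \right)} = - \frac{10}{h}$ ($l{\left(h \right)} = \frac{-2 - 8}{h} = - \frac{10}{h}$)
$Y = \frac{5}{3}$ ($Y = -2 - \left(\frac{4}{3} + 5 \left(-2 + \frac{3}{3}\right)\right) = -2 - \left(\frac{4}{3} + 5 \left(-2 + 3 \cdot \frac{1}{3}\right)\right) = -2 - \left(\frac{4}{3} + 5 \left(-2 + 1\right)\right) = -2 - - \frac{11}{3} = -2 + \left(- \frac{4}{3} + 5\right) = -2 + \frac{11}{3} = \frac{5}{3} \approx 1.6667$)
$l{\left(v{\left(-4 \right)} \right)} Y = - \frac{10}{-5} \cdot \frac{5}{3} = \left(-10\right) \left(- \frac{1}{5}\right) \frac{5}{3} = 2 \cdot \frac{5}{3} = \frac{10}{3}$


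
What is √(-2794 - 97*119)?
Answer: 9*I*√177 ≈ 119.74*I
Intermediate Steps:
√(-2794 - 97*119) = √(-2794 - 11543) = √(-14337) = 9*I*√177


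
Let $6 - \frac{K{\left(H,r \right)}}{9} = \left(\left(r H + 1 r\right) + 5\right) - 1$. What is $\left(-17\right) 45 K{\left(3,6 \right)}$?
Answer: $151470$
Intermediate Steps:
$K{\left(H,r \right)} = 18 - 9 r - 9 H r$ ($K{\left(H,r \right)} = 54 - 9 \left(\left(\left(r H + 1 r\right) + 5\right) - 1\right) = 54 - 9 \left(\left(\left(H r + r\right) + 5\right) - 1\right) = 54 - 9 \left(\left(\left(r + H r\right) + 5\right) - 1\right) = 54 - 9 \left(\left(5 + r + H r\right) - 1\right) = 54 - 9 \left(4 + r + H r\right) = 54 - \left(36 + 9 r + 9 H r\right) = 18 - 9 r - 9 H r$)
$\left(-17\right) 45 K{\left(3,6 \right)} = \left(-17\right) 45 \left(18 - 54 - 27 \cdot 6\right) = - 765 \left(18 - 54 - 162\right) = \left(-765\right) \left(-198\right) = 151470$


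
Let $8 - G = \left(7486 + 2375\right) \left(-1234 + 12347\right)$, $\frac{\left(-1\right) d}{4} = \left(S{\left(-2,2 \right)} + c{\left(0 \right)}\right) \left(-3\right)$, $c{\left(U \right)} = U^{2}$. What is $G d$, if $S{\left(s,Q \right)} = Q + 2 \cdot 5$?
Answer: $-15780281040$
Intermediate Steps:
$S{\left(s,Q \right)} = 10 + Q$ ($S{\left(s,Q \right)} = Q + 10 = 10 + Q$)
$d = 144$ ($d = - 4 \left(\left(10 + 2\right) + 0^{2}\right) \left(-3\right) = - 4 \left(12 + 0\right) \left(-3\right) = - 4 \cdot 12 \left(-3\right) = \left(-4\right) \left(-36\right) = 144$)
$G = -109585285$ ($G = 8 - \left(7486 + 2375\right) \left(-1234 + 12347\right) = 8 - 9861 \cdot 11113 = 8 - 109585293 = -109585285$)
$G d = \left(-109585285\right) 144 = -15780281040$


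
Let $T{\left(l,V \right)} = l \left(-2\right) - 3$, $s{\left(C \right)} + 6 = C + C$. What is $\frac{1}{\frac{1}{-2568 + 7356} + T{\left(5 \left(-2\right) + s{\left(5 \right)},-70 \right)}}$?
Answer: $\frac{4788}{43093} \approx 0.11111$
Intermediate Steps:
$s{\left(C \right)} = -6 + 2 C$ ($s{\left(C \right)} = -6 + \left(C + C\right) = -6 + 2 C$)
$T{\left(l,V \right)} = -3 - 2 l$ ($T{\left(l,V \right)} = - 2 l - 3 = -3 - 2 l$)
$\frac{1}{\frac{1}{-2568 + 7356} + T{\left(5 \left(-2\right) + s{\left(5 \right)},-70 \right)}} = \frac{1}{\frac{1}{-2568 + 7356} - \left(3 + 2 \left(5 \left(-2\right) + \left(-6 + 2 \cdot 5\right)\right)\right)} = \frac{1}{\frac{1}{4788} - \left(3 + 2 \left(-10 + \left(-6 + 10\right)\right)\right)} = \frac{1}{\frac{1}{4788} - \left(3 + 2 \left(-10 + 4\right)\right)} = \frac{1}{\frac{1}{4788} - -9} = \frac{1}{\frac{1}{4788} + \left(-3 + 12\right)} = \frac{1}{\frac{1}{4788} + 9} = \frac{1}{\frac{43093}{4788}} = \frac{4788}{43093}$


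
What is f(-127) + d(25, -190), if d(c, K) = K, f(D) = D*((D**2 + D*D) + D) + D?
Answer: -4080954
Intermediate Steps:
f(D) = D + D*(D + 2*D**2) (f(D) = D*((D**2 + D**2) + D) + D = D*(2*D**2 + D) + D = D*(D + 2*D**2) + D = D + D*(D + 2*D**2))
f(-127) + d(25, -190) = -127*(1 - 127 + 2*(-127)**2) - 190 = -127*(1 - 127 + 2*16129) - 190 = -127*(1 - 127 + 32258) - 190 = -127*32132 - 190 = -4080764 - 190 = -4080954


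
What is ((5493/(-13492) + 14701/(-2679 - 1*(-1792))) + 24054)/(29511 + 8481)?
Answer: 287660717633/454665612768 ≈ 0.63269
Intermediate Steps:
((5493/(-13492) + 14701/(-2679 - 1*(-1792))) + 24054)/(29511 + 8481) = ((5493*(-1/13492) + 14701/(-2679 + 1792)) + 24054)/37992 = ((-5493/13492 + 14701/(-887)) + 24054)*(1/37992) = ((-5493/13492 + 14701*(-1/887)) + 24054)*(1/37992) = ((-5493/13492 - 14701/887) + 24054)*(1/37992) = (-203218183/11967404 + 24054)*(1/37992) = (287660717633/11967404)*(1/37992) = 287660717633/454665612768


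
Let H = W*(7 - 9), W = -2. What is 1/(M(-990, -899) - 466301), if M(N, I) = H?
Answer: -1/466297 ≈ -2.1446e-6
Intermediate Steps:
H = 4 (H = -2*(7 - 9) = -2*(-2) = 4)
M(N, I) = 4
1/(M(-990, -899) - 466301) = 1/(4 - 466301) = 1/(-466297) = -1/466297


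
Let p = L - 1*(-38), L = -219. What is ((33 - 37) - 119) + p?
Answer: -304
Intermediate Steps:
p = -181 (p = -219 - 1*(-38) = -219 + 38 = -181)
((33 - 37) - 119) + p = ((33 - 37) - 119) - 181 = (-4 - 119) - 181 = -123 - 181 = -304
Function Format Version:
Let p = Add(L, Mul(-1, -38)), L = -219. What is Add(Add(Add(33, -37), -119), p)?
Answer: -304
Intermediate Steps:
p = -181 (p = Add(-219, Mul(-1, -38)) = Add(-219, 38) = -181)
Add(Add(Add(33, -37), -119), p) = Add(Add(Add(33, -37), -119), -181) = Add(Add(-4, -119), -181) = Add(-123, -181) = -304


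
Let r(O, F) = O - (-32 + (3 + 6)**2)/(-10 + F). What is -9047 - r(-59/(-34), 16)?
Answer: -461069/51 ≈ -9040.6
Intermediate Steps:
r(O, F) = O - 49/(-10 + F) (r(O, F) = O - (-32 + 9**2)/(-10 + F) = O - (-32 + 81)/(-10 + F) = O - 49/(-10 + F))
-9047 - r(-59/(-34), 16) = -9047 - (-49 - (-590)/(-34) + 16*(-59/(-34)))/(-10 + 16) = -9047 - (-49 - (-590)*(-1)/34 + 16*(-59*(-1/34)))/6 = -9047 - (-49 - 10*59/34 + 16*(59/34))/6 = -9047 - (-49 - 295/17 + 472/17)/6 = -9047 - (-656)/(6*17) = -9047 - 1*(-328/51) = -9047 + 328/51 = -461069/51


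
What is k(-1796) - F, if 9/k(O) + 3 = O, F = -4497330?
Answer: 8090696661/1799 ≈ 4.4973e+6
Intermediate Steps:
k(O) = 9/(-3 + O)
k(-1796) - F = 9/(-3 - 1796) - 1*(-4497330) = 9/(-1799) + 4497330 = 9*(-1/1799) + 4497330 = -9/1799 + 4497330 = 8090696661/1799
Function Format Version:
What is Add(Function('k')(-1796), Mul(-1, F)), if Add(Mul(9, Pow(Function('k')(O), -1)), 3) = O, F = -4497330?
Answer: Rational(8090696661, 1799) ≈ 4.4973e+6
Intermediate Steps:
Function('k')(O) = Mul(9, Pow(Add(-3, O), -1))
Add(Function('k')(-1796), Mul(-1, F)) = Add(Mul(9, Pow(Add(-3, -1796), -1)), Mul(-1, -4497330)) = Add(Mul(9, Pow(-1799, -1)), 4497330) = Add(Mul(9, Rational(-1, 1799)), 4497330) = Add(Rational(-9, 1799), 4497330) = Rational(8090696661, 1799)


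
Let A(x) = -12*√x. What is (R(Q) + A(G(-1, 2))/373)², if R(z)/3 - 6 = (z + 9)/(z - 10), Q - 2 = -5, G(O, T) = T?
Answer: 6491251296/23512801 - 5184*√2/4849 ≈ 274.56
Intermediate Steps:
Q = -3 (Q = 2 - 5 = -3)
R(z) = 18 + 3*(9 + z)/(-10 + z) (R(z) = 18 + 3*((z + 9)/(z - 10)) = 18 + 3*((9 + z)/(-10 + z)) = 18 + 3*(9 + z)/(-10 + z))
(R(Q) + A(G(-1, 2))/373)² = (3*(-51 + 7*(-3))/(-10 - 3) - 12*√2/373)² = (3*(-51 - 21)/(-13) - 12*√2*(1/373))² = (3*(-1/13)*(-72) - 12*√2/373)² = (216/13 - 12*√2/373)²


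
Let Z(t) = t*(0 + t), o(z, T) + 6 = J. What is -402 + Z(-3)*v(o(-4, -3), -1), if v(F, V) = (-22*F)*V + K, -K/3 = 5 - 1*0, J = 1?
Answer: -1527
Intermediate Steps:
K = -15 (K = -3*(5 - 1*0) = -3*(5 + 0) = -3*5 = -15)
o(z, T) = -5 (o(z, T) = -6 + 1 = -5)
Z(t) = t² (Z(t) = t*t = t²)
v(F, V) = -15 - 22*F*V (v(F, V) = (-22*F)*V - 15 = -22*F*V - 15 = -15 - 22*F*V)
-402 + Z(-3)*v(o(-4, -3), -1) = -402 + (-3)²*(-15 - 22*(-5)*(-1)) = -402 + 9*(-15 - 110) = -402 + 9*(-125) = -402 - 1125 = -1527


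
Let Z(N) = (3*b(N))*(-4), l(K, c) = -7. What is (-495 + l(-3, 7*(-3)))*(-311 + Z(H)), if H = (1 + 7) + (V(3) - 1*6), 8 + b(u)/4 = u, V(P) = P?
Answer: 83834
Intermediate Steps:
b(u) = -32 + 4*u
H = 5 (H = (1 + 7) + (3 - 1*6) = 8 + (3 - 6) = 8 - 3 = 5)
Z(N) = 384 - 48*N (Z(N) = (3*(-32 + 4*N))*(-4) = (-96 + 12*N)*(-4) = 384 - 48*N)
(-495 + l(-3, 7*(-3)))*(-311 + Z(H)) = (-495 - 7)*(-311 + (384 - 48*5)) = -502*(-311 + (384 - 240)) = -502*(-311 + 144) = -502*(-167) = 83834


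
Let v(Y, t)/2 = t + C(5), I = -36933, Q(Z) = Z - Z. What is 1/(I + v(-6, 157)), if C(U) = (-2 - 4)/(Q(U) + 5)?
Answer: -5/183107 ≈ -2.7306e-5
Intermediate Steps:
Q(Z) = 0
C(U) = -6/5 (C(U) = (-2 - 4)/(0 + 5) = -6/5)
v(Y, t) = -12/5 + 2*t (v(Y, t) = 2*(t - 6/5) = 2*(-6/5 + t) = -12/5 + 2*t)
1/(I + v(-6, 157)) = 1/(-36933 + (-12/5 + 2*157)) = 1/(-36933 + (-12/5 + 314)) = 1/(-36933 + 1558/5) = 1/(-183107/5) = -5/183107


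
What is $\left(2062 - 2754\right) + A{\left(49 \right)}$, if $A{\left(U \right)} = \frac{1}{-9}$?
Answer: $- \frac{6229}{9} \approx -692.11$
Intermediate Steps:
$A{\left(U \right)} = - \frac{1}{9}$
$\left(2062 - 2754\right) + A{\left(49 \right)} = \left(2062 - 2754\right) - \frac{1}{9} = -692 - \frac{1}{9} = - \frac{6229}{9}$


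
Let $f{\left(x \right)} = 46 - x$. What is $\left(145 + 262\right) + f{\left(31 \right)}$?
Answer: $422$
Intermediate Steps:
$\left(145 + 262\right) + f{\left(31 \right)} = \left(145 + 262\right) + \left(46 - 31\right) = 407 + \left(46 - 31\right) = 407 + 15 = 422$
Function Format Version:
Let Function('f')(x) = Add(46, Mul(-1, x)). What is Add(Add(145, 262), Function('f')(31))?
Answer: 422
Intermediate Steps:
Add(Add(145, 262), Function('f')(31)) = Add(Add(145, 262), Add(46, Mul(-1, 31))) = Add(407, Add(46, -31)) = Add(407, 15) = 422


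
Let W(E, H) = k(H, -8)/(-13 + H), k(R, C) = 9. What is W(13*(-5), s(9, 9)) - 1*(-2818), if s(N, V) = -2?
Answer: 14087/5 ≈ 2817.4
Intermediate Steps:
W(E, H) = 9/(-13 + H)
W(13*(-5), s(9, 9)) - 1*(-2818) = 9/(-13 - 2) - 1*(-2818) = 9/(-15) + 2818 = 9*(-1/15) + 2818 = -⅗ + 2818 = 14087/5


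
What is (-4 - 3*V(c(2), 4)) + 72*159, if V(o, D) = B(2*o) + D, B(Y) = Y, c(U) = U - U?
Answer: 11432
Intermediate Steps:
c(U) = 0
V(o, D) = D + 2*o (V(o, D) = 2*o + D = D + 2*o)
(-4 - 3*V(c(2), 4)) + 72*159 = (-4 - 3*(4 + 2*0)) + 72*159 = (-4 - 3*(4 + 0)) + 11448 = (-4 - 3*4) + 11448 = (-4 - 12) + 11448 = -16 + 11448 = 11432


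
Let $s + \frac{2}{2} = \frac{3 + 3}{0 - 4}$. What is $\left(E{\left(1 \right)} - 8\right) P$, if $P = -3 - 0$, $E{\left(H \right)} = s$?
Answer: $\frac{63}{2} \approx 31.5$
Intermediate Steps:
$s = - \frac{5}{2}$ ($s = -1 + \frac{3 + 3}{0 - 4} = -1 + \frac{6}{-4} = -1 + 6 \left(- \frac{1}{4}\right) = -1 - \frac{3}{2} = - \frac{5}{2} \approx -2.5$)
$E{\left(H \right)} = - \frac{5}{2}$
$P = -3$ ($P = -3 + 0 = -3$)
$\left(E{\left(1 \right)} - 8\right) P = \left(- \frac{5}{2} - 8\right) \left(-3\right) = \left(- \frac{21}{2}\right) \left(-3\right) = \frac{63}{2}$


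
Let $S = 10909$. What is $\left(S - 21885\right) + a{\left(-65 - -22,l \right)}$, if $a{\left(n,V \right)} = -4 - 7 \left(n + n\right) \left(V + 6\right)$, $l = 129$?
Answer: $70290$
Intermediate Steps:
$a{\left(n,V \right)} = -4 - 14 n \left(6 + V\right)$ ($a{\left(n,V \right)} = -4 - 7 \cdot 2 n \left(6 + V\right) = -4 - 14 n \left(6 + V\right)$)
$\left(S - 21885\right) + a{\left(-65 - -22,l \right)} = \left(10909 - 21885\right) - \left(4 + 1890 \left(-65 - -22\right)\right) = -10976 - \left(4 + 1890 \left(-65 + 22\right)\right) = -10976 - \left(-3608 - 77658\right) = -10976 + \left(-4 + 3612 + 77658\right) = -10976 + 81266 = 70290$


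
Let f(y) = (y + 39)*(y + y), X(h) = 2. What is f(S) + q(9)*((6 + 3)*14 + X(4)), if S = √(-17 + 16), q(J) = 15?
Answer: 1918 + 78*I ≈ 1918.0 + 78.0*I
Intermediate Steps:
S = I (S = √(-1) = I ≈ 1.0*I)
f(y) = 2*y*(39 + y) (f(y) = (39 + y)*(2*y) = 2*y*(39 + y))
f(S) + q(9)*((6 + 3)*14 + X(4)) = 2*I*(39 + I) + 15*((6 + 3)*14 + 2) = 2*I*(39 + I) + 15*(9*14 + 2) = 2*I*(39 + I) + 15*(126 + 2) = 2*I*(39 + I) + 15*128 = 2*I*(39 + I) + 1920 = 1920 + 2*I*(39 + I)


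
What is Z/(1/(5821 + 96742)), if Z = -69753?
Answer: -7154076939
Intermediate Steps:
Z/(1/(5821 + 96742)) = -69753/(1/(5821 + 96742)) = -69753/(1/102563) = -69753/1/102563 = -69753*102563 = -7154076939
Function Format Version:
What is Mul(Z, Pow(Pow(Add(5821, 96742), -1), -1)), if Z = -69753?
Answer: -7154076939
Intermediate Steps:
Mul(Z, Pow(Pow(Add(5821, 96742), -1), -1)) = Mul(-69753, Pow(Pow(Add(5821, 96742), -1), -1)) = Mul(-69753, Pow(Pow(102563, -1), -1)) = Mul(-69753, Pow(Rational(1, 102563), -1)) = Mul(-69753, 102563) = -7154076939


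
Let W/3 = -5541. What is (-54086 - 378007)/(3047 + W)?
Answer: 432093/13576 ≈ 31.828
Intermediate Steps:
W = -16623 (W = 3*(-5541) = -16623)
(-54086 - 378007)/(3047 + W) = (-54086 - 378007)/(3047 - 16623) = -432093/(-13576) = -432093*(-1/13576) = 432093/13576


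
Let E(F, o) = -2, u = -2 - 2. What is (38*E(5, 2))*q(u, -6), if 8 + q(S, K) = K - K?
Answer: 608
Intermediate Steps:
u = -4
q(S, K) = -8 (q(S, K) = -8 + (K - K) = -8 + 0 = -8)
(38*E(5, 2))*q(u, -6) = (38*(-2))*(-8) = -76*(-8) = 608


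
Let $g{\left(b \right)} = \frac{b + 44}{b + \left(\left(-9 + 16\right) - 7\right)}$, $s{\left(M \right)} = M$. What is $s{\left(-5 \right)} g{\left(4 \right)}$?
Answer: $-60$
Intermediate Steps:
$g{\left(b \right)} = \frac{44 + b}{b}$ ($g{\left(b \right)} = \frac{44 + b}{b + \left(7 - 7\right)} = \frac{44 + b}{b + 0} = \frac{44 + b}{b}$)
$s{\left(-5 \right)} g{\left(4 \right)} = - 5 \frac{44 + 4}{4} = - 5 \cdot \frac{1}{4} \cdot 48 = \left(-5\right) 12 = -60$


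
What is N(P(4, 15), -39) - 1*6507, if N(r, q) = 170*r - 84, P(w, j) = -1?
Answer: -6761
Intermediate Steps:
N(r, q) = -84 + 170*r
N(P(4, 15), -39) - 1*6507 = (-84 + 170*(-1)) - 1*6507 = (-84 - 170) - 6507 = -254 - 6507 = -6761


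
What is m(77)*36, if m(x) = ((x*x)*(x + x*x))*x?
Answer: 98709739128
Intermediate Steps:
m(x) = x³*(x + x²) (m(x) = (x²*(x + x²))*x = x³*(x + x²))
m(77)*36 = (77⁴*(1 + 77))*36 = (35153041*78)*36 = 2741937198*36 = 98709739128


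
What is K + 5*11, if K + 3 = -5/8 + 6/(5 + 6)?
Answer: 4569/88 ≈ 51.920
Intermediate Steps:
K = -271/88 (K = -3 + (-5/8 + 6/(5 + 6)) = -3 + (-5*⅛ + 6/11) = -3 + (-5/8 + 6*(1/11)) = -3 + (-5/8 + 6/11) = -3 - 7/88 = -271/88 ≈ -3.0795)
K + 5*11 = -271/88 + 5*11 = -271/88 + 55 = 4569/88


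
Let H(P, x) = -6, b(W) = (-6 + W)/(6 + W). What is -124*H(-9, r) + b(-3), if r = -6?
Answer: 741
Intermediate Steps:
b(W) = (-6 + W)/(6 + W)
-124*H(-9, r) + b(-3) = -124*(-6) + (-6 - 3)/(6 - 3) = 744 - 9/3 = 744 + (1/3)*(-9) = 744 - 3 = 741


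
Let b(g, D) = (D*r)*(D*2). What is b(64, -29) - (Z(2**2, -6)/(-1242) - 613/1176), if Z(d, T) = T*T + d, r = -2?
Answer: -818770517/243432 ≈ -3363.4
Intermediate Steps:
Z(d, T) = d + T**2 (Z(d, T) = T**2 + d = d + T**2)
b(g, D) = -4*D**2 (b(g, D) = (D*(-2))*(D*2) = (-2*D)*(2*D) = -4*D**2)
b(64, -29) - (Z(2**2, -6)/(-1242) - 613/1176) = -4*(-29)**2 - ((2**2 + (-6)**2)/(-1242) - 613/1176) = -4*841 - ((4 + 36)*(-1/1242) - 613*1/1176) = -3364 - (40*(-1/1242) - 613/1176) = -3364 - (-20/621 - 613/1176) = -3364 - 1*(-134731/243432) = -3364 + 134731/243432 = -818770517/243432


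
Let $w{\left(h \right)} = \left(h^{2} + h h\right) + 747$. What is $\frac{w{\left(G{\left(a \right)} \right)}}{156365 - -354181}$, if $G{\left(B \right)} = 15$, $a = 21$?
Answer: $\frac{399}{170182} \approx 0.0023445$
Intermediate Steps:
$w{\left(h \right)} = 747 + 2 h^{2}$ ($w{\left(h \right)} = \left(h^{2} + h^{2}\right) + 747 = 2 h^{2} + 747 = 747 + 2 h^{2}$)
$\frac{w{\left(G{\left(a \right)} \right)}}{156365 - -354181} = \frac{747 + 2 \cdot 15^{2}}{156365 - -354181} = \frac{747 + 2 \cdot 225}{156365 + 354181} = \frac{747 + 450}{510546} = 1197 \cdot \frac{1}{510546} = \frac{399}{170182}$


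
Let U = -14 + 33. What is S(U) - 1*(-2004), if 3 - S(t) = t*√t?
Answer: 2007 - 19*√19 ≈ 1924.2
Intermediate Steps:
U = 19
S(t) = 3 - t^(3/2) (S(t) = 3 - t*√t = 3 - t^(3/2))
S(U) - 1*(-2004) = (3 - 19^(3/2)) - 1*(-2004) = (3 - 19*√19) + 2004 = 2007 - 19*√19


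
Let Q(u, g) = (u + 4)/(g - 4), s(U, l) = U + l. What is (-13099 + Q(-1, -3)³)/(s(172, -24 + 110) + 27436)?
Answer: -2246492/4749521 ≈ -0.47299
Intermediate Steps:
Q(u, g) = (4 + u)/(-4 + g)
(-13099 + Q(-1, -3)³)/(s(172, -24 + 110) + 27436) = (-13099 + ((4 - 1)/(-4 - 3))³)/((172 + (-24 + 110)) + 27436) = (-13099 + (3/(-7))³)/((172 + 86) + 27436) = (-13099 + (-⅐*3)³)/(258 + 27436) = (-13099 + (-3/7)³)/27694 = (-13099 - 27/343)*(1/27694) = -4492984/343*1/27694 = -2246492/4749521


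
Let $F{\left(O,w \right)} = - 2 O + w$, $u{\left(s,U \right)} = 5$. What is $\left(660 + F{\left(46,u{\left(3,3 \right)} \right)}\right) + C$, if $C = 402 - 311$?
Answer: $664$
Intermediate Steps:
$F{\left(O,w \right)} = w - 2 O$
$C = 91$ ($C = 402 - 311 = 91$)
$\left(660 + F{\left(46,u{\left(3,3 \right)} \right)}\right) + C = \left(660 + \left(5 - 92\right)\right) + 91 = \left(660 - 87\right) + 91 = 573 + 91 = 664$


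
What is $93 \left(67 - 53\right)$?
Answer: $1302$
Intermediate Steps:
$93 \left(67 - 53\right) = 93 \cdot 14 = 1302$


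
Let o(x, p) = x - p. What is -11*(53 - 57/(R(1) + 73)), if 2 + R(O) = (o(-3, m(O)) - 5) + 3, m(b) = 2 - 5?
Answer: -13200/23 ≈ -573.91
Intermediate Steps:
m(b) = -3
R(O) = -4 (R(O) = -2 + (((-3 - 1*(-3)) - 5) + 3) = -2 + (((-3 + 3) - 5) + 3) = -2 + ((0 - 5) + 3) = -2 + (-5 + 3) = -2 - 2 = -4)
-11*(53 - 57/(R(1) + 73)) = -11*(53 - 57/(-4 + 73)) = -11*(53 - 57/69) = -11*(53 - 57*1/69) = -11*(53 - 19/23) = -11*1200/23 = -13200/23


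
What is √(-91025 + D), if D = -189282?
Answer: I*√280307 ≈ 529.44*I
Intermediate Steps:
√(-91025 + D) = √(-91025 - 189282) = √(-280307) = I*√280307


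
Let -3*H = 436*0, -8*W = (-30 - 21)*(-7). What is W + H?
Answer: -357/8 ≈ -44.625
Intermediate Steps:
W = -357/8 (W = -(-30 - 21)*(-7)/8 = -(-51)*(-7)/8 = -⅛*357 = -357/8 ≈ -44.625)
H = 0 (H = -436*0/3 = -⅓*0 = 0)
W + H = -357/8 + 0 = -357/8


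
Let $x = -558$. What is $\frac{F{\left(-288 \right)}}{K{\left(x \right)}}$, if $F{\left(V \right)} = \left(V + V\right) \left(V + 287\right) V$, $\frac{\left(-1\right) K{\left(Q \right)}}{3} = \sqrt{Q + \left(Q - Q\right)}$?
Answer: $- \frac{9216 i \sqrt{62}}{31} \approx - 2340.9 i$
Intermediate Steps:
$K{\left(Q \right)} = - 3 \sqrt{Q}$ ($K{\left(Q \right)} = - 3 \sqrt{Q + \left(Q - Q\right)} = - 3 \sqrt{Q + 0} = - 3 \sqrt{Q}$)
$F{\left(V \right)} = 2 V^{2} \left(287 + V\right)$ ($F{\left(V \right)} = 2 V \left(287 + V\right) V = 2 V^{2} \left(287 + V\right)$)
$\frac{F{\left(-288 \right)}}{K{\left(x \right)}} = \frac{2 \left(-288\right)^{2} \left(287 - 288\right)}{\left(-3\right) \sqrt{-558}} = \frac{2 \cdot 82944 \left(-1\right)}{\left(-3\right) 3 i \sqrt{62}} = - \frac{165888}{\left(-9\right) i \sqrt{62}} = - 165888 \frac{i \sqrt{62}}{558} = - \frac{9216 i \sqrt{62}}{31}$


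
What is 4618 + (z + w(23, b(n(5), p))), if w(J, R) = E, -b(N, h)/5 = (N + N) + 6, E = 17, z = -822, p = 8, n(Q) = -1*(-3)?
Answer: 3813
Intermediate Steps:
n(Q) = 3
b(N, h) = -30 - 10*N (b(N, h) = -5*((N + N) + 6) = -5*(2*N + 6) = -5*(6 + 2*N) = -30 - 10*N)
w(J, R) = 17
4618 + (z + w(23, b(n(5), p))) = 4618 + (-822 + 17) = 4618 - 805 = 3813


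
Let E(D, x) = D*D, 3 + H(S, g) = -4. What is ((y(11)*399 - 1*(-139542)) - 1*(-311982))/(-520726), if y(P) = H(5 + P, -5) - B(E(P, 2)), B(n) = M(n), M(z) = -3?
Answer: -224964/260363 ≈ -0.86404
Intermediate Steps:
H(S, g) = -7 (H(S, g) = -3 - 4 = -7)
E(D, x) = D²
B(n) = -3
y(P) = -4 (y(P) = -7 - 1*(-3) = -7 + 3 = -4)
((y(11)*399 - 1*(-139542)) - 1*(-311982))/(-520726) = ((-4*399 - 1*(-139542)) - 1*(-311982))/(-520726) = ((-1596 + 139542) + 311982)*(-1/520726) = (137946 + 311982)*(-1/520726) = 449928*(-1/520726) = -224964/260363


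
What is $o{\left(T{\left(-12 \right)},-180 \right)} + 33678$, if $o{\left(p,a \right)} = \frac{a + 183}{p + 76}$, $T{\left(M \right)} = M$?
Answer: $\frac{2155395}{64} \approx 33678.0$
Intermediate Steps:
$o{\left(p,a \right)} = \frac{183 + a}{76 + p}$
$o{\left(T{\left(-12 \right)},-180 \right)} + 33678 = \frac{183 - 180}{76 - 12} + 33678 = \frac{1}{64} \cdot 3 + 33678 = \frac{3}{64} + 33678 = \frac{2155395}{64}$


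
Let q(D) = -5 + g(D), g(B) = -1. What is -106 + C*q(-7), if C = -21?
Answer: 20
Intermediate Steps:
q(D) = -6 (q(D) = -5 - 1 = -6)
-106 + C*q(-7) = -106 - 21*(-6) = -106 + 126 = 20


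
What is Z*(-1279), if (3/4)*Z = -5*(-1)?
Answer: -25580/3 ≈ -8526.7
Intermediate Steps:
Z = 20/3 (Z = 4*(-5*(-1))/3 = (4/3)*5 = 20/3 ≈ 6.6667)
Z*(-1279) = (20/3)*(-1279) = -25580/3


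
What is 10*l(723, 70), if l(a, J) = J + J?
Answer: 1400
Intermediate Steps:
l(a, J) = 2*J
10*l(723, 70) = 10*(2*70) = 10*140 = 1400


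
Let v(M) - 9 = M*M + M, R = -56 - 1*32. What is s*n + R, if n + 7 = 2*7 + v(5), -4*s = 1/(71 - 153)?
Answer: -14409/164 ≈ -87.860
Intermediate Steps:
R = -88 (R = -56 - 32 = -88)
v(M) = 9 + M + M**2 (v(M) = 9 + (M*M + M) = 9 + (M**2 + M) = 9 + (M + M**2) = 9 + M + M**2)
s = 1/328 (s = -1/(4*(71 - 153)) = -1/4/(-82) = -1/4*(-1/82) = 1/328 ≈ 0.0030488)
n = 46 (n = -7 + (2*7 + (9 + 5 + 5**2)) = -7 + (14 + (9 + 5 + 25)) = -7 + (14 + 39) = -7 + 53 = 46)
s*n + R = (1/328)*46 - 88 = 23/164 - 88 = -14409/164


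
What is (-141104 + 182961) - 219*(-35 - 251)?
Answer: 104491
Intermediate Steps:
(-141104 + 182961) - 219*(-35 - 251) = 41857 - 219*(-286) = 41857 + 62634 = 104491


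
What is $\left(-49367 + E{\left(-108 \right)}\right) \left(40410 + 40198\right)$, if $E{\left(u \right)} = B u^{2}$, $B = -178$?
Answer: $-171337059872$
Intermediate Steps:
$E{\left(u \right)} = - 178 u^{2}$
$\left(-49367 + E{\left(-108 \right)}\right) \left(40410 + 40198\right) = \left(-49367 - 178 \left(-108\right)^{2}\right) \left(40410 + 40198\right) = \left(-49367 - 2076192\right) 80608 = \left(-2125559\right) 80608 = -171337059872$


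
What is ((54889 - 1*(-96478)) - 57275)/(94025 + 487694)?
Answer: 94092/581719 ≈ 0.16175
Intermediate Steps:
((54889 - 1*(-96478)) - 57275)/(94025 + 487694) = ((54889 + 96478) - 57275)/581719 = (151367 - 57275)*(1/581719) = 94092*(1/581719) = 94092/581719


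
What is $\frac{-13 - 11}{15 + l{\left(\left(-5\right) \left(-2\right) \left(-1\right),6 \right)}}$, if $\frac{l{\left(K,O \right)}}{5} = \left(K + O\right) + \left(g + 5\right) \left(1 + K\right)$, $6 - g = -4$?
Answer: $\frac{3}{85} \approx 0.035294$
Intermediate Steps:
$g = 10$ ($g = 6 - -4 = 6 + 4 = 10$)
$l{\left(K,O \right)} = 75 + 5 O + 80 K$ ($l{\left(K,O \right)} = 5 \left(\left(K + O\right) + \left(10 + 5\right) \left(1 + K\right)\right) = 5 \left(\left(K + O\right) + 15 \left(1 + K\right)\right) = 5 \left(\left(K + O\right) + \left(15 + 15 K\right)\right) = 5 \left(15 + O + 16 K\right) = 75 + 5 O + 80 K$)
$\frac{-13 - 11}{15 + l{\left(\left(-5\right) \left(-2\right) \left(-1\right),6 \right)}} = \frac{-13 - 11}{15 + \left(75 + 5 \cdot 6 + 80 \left(-5\right) \left(-2\right) \left(-1\right)\right)} = \frac{1}{15 + \left(75 + 30 + 80 \cdot 10 \left(-1\right)\right)} \left(-24\right) = \frac{1}{15 + \left(75 + 30 + 80 \left(-10\right)\right)} \left(-24\right) = \frac{1}{15 + \left(75 + 30 - 800\right)} \left(-24\right) = \frac{1}{15 - 695} \left(-24\right) = \frac{1}{-680} \left(-24\right) = \left(- \frac{1}{680}\right) \left(-24\right) = \frac{3}{85}$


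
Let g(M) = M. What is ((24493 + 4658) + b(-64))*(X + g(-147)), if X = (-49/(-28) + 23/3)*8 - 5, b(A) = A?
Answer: -6690010/3 ≈ -2.2300e+6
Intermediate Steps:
X = 211/3 (X = (-49*(-1/28) + 23*(⅓))*8 - 5 = (7/4 + 23/3)*8 - 5 = (113/12)*8 - 5 = 226/3 - 5 = 211/3 ≈ 70.333)
((24493 + 4658) + b(-64))*(X + g(-147)) = ((24493 + 4658) - 64)*(211/3 - 147) = (29151 - 64)*(-230/3) = 29087*(-230/3) = -6690010/3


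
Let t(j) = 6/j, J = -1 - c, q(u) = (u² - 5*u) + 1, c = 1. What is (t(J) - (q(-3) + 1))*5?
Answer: -145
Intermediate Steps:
q(u) = 1 + u² - 5*u
J = -2 (J = -1 - 1*1 = -1 - 1 = -2)
(t(J) - (q(-3) + 1))*5 = (6/(-2) - ((1 + (-3)² - 5*(-3)) + 1))*5 = (6*(-½) - ((1 + 9 + 15) + 1))*5 = (-3 - (25 + 1))*5 = (-3 - 1*26)*5 = (-3 - 26)*5 = -29*5 = -145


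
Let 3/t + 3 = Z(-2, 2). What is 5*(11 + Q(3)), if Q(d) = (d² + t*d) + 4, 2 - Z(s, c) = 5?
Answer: 225/2 ≈ 112.50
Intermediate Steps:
Z(s, c) = -3 (Z(s, c) = 2 - 1*5 = 2 - 5 = -3)
t = -½ (t = 3/(-3 - 3) = 3/(-6) = 3*(-⅙) = -½ ≈ -0.50000)
Q(d) = 4 + d² - d/2 (Q(d) = (d² - d/2) + 4 = 4 + d² - d/2)
5*(11 + Q(3)) = 5*(11 + (4 + 3² - ½*3)) = 5*(11 + (4 + 9 - 3/2)) = 5*(11 + 23/2) = 5*(45/2) = 225/2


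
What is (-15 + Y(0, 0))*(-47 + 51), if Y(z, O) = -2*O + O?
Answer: -60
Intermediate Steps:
Y(z, O) = -O
(-15 + Y(0, 0))*(-47 + 51) = (-15 - 1*0)*(-47 + 51) = (-15 + 0)*4 = -15*4 = -60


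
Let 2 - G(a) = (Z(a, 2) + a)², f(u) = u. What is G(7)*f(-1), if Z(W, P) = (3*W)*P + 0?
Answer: 2399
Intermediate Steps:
Z(W, P) = 3*P*W (Z(W, P) = 3*P*W + 0 = 3*P*W)
G(a) = 2 - 49*a² (G(a) = 2 - (3*2*a + a)² = 2 - (6*a + a)² = 2 - (7*a)² = 2 - 49*a²)
G(7)*f(-1) = (2 - 49*7²)*(-1) = (2 - 49*49)*(-1) = (2 - 2401)*(-1) = -2399*(-1) = 2399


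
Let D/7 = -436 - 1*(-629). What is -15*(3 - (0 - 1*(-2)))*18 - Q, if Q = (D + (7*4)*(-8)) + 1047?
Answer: -2444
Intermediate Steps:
D = 1351 (D = 7*(-436 - 1*(-629)) = 7*(-436 + 629) = 7*193 = 1351)
Q = 2174 (Q = (1351 + (7*4)*(-8)) + 1047 = (1351 + 28*(-8)) + 1047 = (1351 - 224) + 1047 = 1127 + 1047 = 2174)
-15*(3 - (0 - 1*(-2)))*18 - Q = -15*(3 - (0 - 1*(-2)))*18 - 1*2174 = -15*(3 - (0 + 2))*18 - 2174 = -15*(3 - 1*2)*18 - 2174 = -15*(3 - 2)*18 - 2174 = -15*1*18 - 2174 = -15*18 - 2174 = -270 - 2174 = -2444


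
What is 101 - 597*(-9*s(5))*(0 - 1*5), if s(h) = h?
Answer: -134224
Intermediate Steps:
101 - 597*(-9*s(5))*(0 - 1*5) = 101 - 597*(-9*5)*(0 - 1*5) = 101 - (-26865)*(0 - 5) = 101 - (-26865)*(-5) = 101 - 597*225 = 101 - 134325 = -134224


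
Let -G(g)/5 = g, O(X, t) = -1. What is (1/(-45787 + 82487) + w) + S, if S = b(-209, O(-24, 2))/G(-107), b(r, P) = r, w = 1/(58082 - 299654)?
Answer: -46320502627/118578635850 ≈ -0.39063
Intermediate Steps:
w = -1/241572 (w = 1/(-241572) = -1/241572 ≈ -4.1396e-6)
G(g) = -5*g
S = -209/535 (S = -209/((-5*(-107))) = -209/535 ≈ -0.39065)
(1/(-45787 + 82487) + w) + S = (1/(-45787 + 82487) - 1/241572) - 209/535 = (1/36700 - 1/241572) - 209/535 = 25609/1108211550 - 209/535 = -46320502627/118578635850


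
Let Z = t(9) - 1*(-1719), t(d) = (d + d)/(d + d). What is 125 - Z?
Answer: -1595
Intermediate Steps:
t(d) = 1 (t(d) = (2*d)/((2*d)) = (2*d)*(1/(2*d)) = 1)
Z = 1720 (Z = 1 - 1*(-1719) = 1 + 1719 = 1720)
125 - Z = 125 - 1*1720 = 125 - 1720 = -1595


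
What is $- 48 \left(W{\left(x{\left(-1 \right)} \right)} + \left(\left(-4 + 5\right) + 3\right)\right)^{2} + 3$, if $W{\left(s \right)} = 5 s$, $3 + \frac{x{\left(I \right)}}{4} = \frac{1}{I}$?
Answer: $-277245$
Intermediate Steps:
$x{\left(I \right)} = -12 + \frac{4}{I}$
$- 48 \left(W{\left(x{\left(-1 \right)} \right)} + \left(\left(-4 + 5\right) + 3\right)\right)^{2} + 3 = - 48 \left(5 \left(-12 + \frac{4}{-1}\right) + \left(\left(-4 + 5\right) + 3\right)\right)^{2} + 3 = - 48 \left(5 \left(-12 + 4 \left(-1\right)\right) + \left(1 + 3\right)\right)^{2} + 3 = - 48 \left(5 \left(-12 - 4\right) + 4\right)^{2} + 3 = - 48 \left(5 \left(-16\right) + 4\right)^{2} + 3 = - 48 \left(-80 + 4\right)^{2} + 3 = - 48 \left(-76\right)^{2} + 3 = \left(-48\right) 5776 + 3 = -277248 + 3 = -277245$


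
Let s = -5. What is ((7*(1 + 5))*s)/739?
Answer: -210/739 ≈ -0.28417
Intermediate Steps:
((7*(1 + 5))*s)/739 = ((7*(1 + 5))*(-5))/739 = ((7*6)*(-5))*(1/739) = (42*(-5))*(1/739) = -210*1/739 = -210/739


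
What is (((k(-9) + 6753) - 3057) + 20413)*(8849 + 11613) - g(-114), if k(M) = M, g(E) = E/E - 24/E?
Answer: 9369549777/19 ≈ 4.9313e+8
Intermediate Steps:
g(E) = 1 - 24/E
(((k(-9) + 6753) - 3057) + 20413)*(8849 + 11613) - g(-114) = (((-9 + 6753) - 3057) + 20413)*(8849 + 11613) - (-24 - 114)/(-114) = ((6744 - 3057) + 20413)*20462 - (-1)*(-138)/114 = (3687 + 20413)*20462 - 1*23/19 = 24100*20462 - 23/19 = 493134200 - 23/19 = 9369549777/19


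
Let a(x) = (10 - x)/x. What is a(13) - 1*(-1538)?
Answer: 19991/13 ≈ 1537.8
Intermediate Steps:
a(x) = (10 - x)/x
a(13) - 1*(-1538) = (10 - 1*13)/13 - 1*(-1538) = (10 - 13)/13 + 1538 = (1/13)*(-3) + 1538 = -3/13 + 1538 = 19991/13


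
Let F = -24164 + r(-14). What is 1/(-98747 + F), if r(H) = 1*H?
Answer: -1/122925 ≈ -8.1350e-6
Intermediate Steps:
r(H) = H
F = -24178 (F = -24164 - 14 = -24178)
1/(-98747 + F) = 1/(-98747 - 24178) = 1/(-122925) = -1/122925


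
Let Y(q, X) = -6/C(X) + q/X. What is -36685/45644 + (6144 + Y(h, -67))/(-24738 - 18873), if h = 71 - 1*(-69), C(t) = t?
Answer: -1880214983/1990580484 ≈ -0.94456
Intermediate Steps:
h = 140 (h = 71 + 69 = 140)
Y(q, X) = -6/X + q/X
-36685/45644 + (6144 + Y(h, -67))/(-24738 - 18873) = -36685/45644 + (6144 + (-6 + 140)/(-67))/(-24738 - 18873) = -36685*1/45644 + (6144 - 1/67*134)/(-43611) = -36685/45644 + (6144 - 2)*(-1/43611) = -36685/45644 + 6142*(-1/43611) = -36685/45644 - 6142/43611 = -1880214983/1990580484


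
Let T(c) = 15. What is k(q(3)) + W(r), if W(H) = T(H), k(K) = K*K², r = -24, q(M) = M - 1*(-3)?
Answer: 231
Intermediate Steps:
q(M) = 3 + M (q(M) = M + 3 = 3 + M)
k(K) = K³
W(H) = 15
k(q(3)) + W(r) = (3 + 3)³ + 15 = 6³ + 15 = 216 + 15 = 231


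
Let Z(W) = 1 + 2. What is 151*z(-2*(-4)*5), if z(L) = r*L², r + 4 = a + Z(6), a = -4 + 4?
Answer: -241600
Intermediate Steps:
a = 0
Z(W) = 3
r = -1 (r = -4 + (0 + 3) = -4 + 3 = -1)
z(L) = -L²
151*z(-2*(-4)*5) = 151*(-(-2*(-4)*5)²) = 151*(-(8*5)²) = 151*(-1*40²) = 151*(-1*1600) = 151*(-1600) = -241600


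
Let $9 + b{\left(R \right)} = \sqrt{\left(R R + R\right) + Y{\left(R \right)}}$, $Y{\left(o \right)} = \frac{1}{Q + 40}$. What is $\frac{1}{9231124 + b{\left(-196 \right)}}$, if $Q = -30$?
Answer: $\frac{92311150}{852134841050049} - \frac{\sqrt{3822010}}{852134841050049} \approx 1.0833 \cdot 10^{-7}$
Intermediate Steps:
$Y{\left(o \right)} = \frac{1}{10}$ ($Y{\left(o \right)} = \frac{1}{-30 + 40} = \frac{1}{10}$)
$b{\left(R \right)} = -9 + \sqrt{\frac{1}{10} + R + R^{2}}$ ($b{\left(R \right)} = -9 + \sqrt{\left(R R + R\right) + \frac{1}{10}} = -9 + \sqrt{\left(R^{2} + R\right) + \frac{1}{10}} = -9 + \sqrt{\left(R + R^{2}\right) + \frac{1}{10}} = -9 + \sqrt{\frac{1}{10} + R + R^{2}}$)
$\frac{1}{9231124 + b{\left(-196 \right)}} = \frac{1}{9231124 - \left(9 - \frac{\sqrt{10 + 100 \left(-196\right) + 100 \left(-196\right)^{2}}}{10}\right)} = \frac{1}{9231124 - \left(9 - \frac{\sqrt{10 - 19600 + 100 \cdot 38416}}{10}\right)} = \frac{1}{9231124 - \left(9 - \frac{\sqrt{10 - 19600 + 3841600}}{10}\right)} = \frac{1}{9231124 - \left(9 - \frac{\sqrt{3822010}}{10}\right)} = \frac{1}{9231115 + \frac{\sqrt{3822010}}{10}}$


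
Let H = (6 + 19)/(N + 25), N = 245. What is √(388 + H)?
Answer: √125742/18 ≈ 19.700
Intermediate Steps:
H = 5/54 (H = (6 + 19)/(245 + 25) = 25/270 = 25*(1/270) = 5/54 ≈ 0.092593)
√(388 + H) = √(388 + 5/54) = √(20957/54) = √125742/18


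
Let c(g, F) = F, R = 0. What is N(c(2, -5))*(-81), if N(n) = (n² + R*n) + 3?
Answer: -2268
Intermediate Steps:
N(n) = 3 + n² (N(n) = (n² + 0*n) + 3 = (n² + 0) + 3 = n² + 3 = 3 + n²)
N(c(2, -5))*(-81) = (3 + (-5)²)*(-81) = (3 + 25)*(-81) = 28*(-81) = -2268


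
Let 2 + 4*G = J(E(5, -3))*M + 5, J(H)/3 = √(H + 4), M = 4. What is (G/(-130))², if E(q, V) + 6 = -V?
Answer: 9/10816 ≈ 0.00083210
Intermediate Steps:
E(q, V) = -6 - V
J(H) = 3*√(4 + H) (J(H) = 3*√(H + 4) = 3*√(4 + H))
G = 15/4 (G = -½ + ((3*√(4 + (-6 - 1*(-3))))*4 + 5)/4 = -½ + ((3*√(4 + (-6 + 3)))*4 + 5)/4 = -½ + ((3*√(4 - 3))*4 + 5)/4 = -½ + ((3*√1)*4 + 5)/4 = -½ + ((3*1)*4 + 5)/4 = -½ + (3*4 + 5)/4 = -½ + (12 + 5)/4 = -½ + (¼)*17 = -½ + 17/4 = 15/4 ≈ 3.7500)
(G/(-130))² = ((15/4)/(-130))² = ((15/4)*(-1/130))² = (-3/104)² = 9/10816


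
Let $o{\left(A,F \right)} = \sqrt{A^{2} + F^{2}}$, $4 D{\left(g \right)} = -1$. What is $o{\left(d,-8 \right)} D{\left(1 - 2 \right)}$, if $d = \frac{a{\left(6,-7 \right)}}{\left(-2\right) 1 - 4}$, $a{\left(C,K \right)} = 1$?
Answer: $- \frac{\sqrt{2305}}{24} \approx -2.0004$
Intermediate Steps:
$D{\left(g \right)} = - \frac{1}{4}$ ($D{\left(g \right)} = \frac{1}{4} \left(-1\right) = - \frac{1}{4}$)
$d = - \frac{1}{6}$ ($d = 1 \frac{1}{\left(-2\right) 1 - 4} = 1 \frac{1}{-2 - 4} = 1 \frac{1}{-6} = 1 \left(- \frac{1}{6}\right) = - \frac{1}{6} \approx -0.16667$)
$o{\left(d,-8 \right)} D{\left(1 - 2 \right)} = \sqrt{\left(- \frac{1}{6}\right)^{2} + \left(-8\right)^{2}} \left(- \frac{1}{4}\right) = \sqrt{\frac{1}{36} + 64} \left(- \frac{1}{4}\right) = \sqrt{\frac{2305}{36}} \left(- \frac{1}{4}\right) = \frac{\sqrt{2305}}{6} \left(- \frac{1}{4}\right) = - \frac{\sqrt{2305}}{24}$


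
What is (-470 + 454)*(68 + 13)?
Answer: -1296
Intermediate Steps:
(-470 + 454)*(68 + 13) = -16*81 = -1296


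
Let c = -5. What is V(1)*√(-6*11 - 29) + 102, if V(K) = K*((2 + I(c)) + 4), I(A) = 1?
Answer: 102 + 7*I*√95 ≈ 102.0 + 68.228*I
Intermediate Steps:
V(K) = 7*K (V(K) = K*((2 + 1) + 4) = K*(3 + 4) = K*7 = 7*K)
V(1)*√(-6*11 - 29) + 102 = (7*1)*√(-6*11 - 29) + 102 = 7*√(-66 - 29) + 102 = 7*√(-95) + 102 = 7*(I*√95) + 102 = 7*I*√95 + 102 = 102 + 7*I*√95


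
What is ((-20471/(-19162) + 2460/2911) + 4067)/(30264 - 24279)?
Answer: 100650269/148047354 ≈ 0.67985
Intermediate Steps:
((-20471/(-19162) + 2460/2911) + 4067)/(30264 - 24279) = ((-20471*(-1/19162) + 2460*(1/2911)) + 4067)/5985 = ((1861/1742 + 60/71) + 4067)*(1/5985) = (236651/123682 + 4067)*(1/5985) = (503251345/123682)*(1/5985) = 100650269/148047354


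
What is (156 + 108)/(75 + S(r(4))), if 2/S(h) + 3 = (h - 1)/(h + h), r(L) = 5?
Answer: 3432/965 ≈ 3.5565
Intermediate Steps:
S(h) = 2/(-3 + (-1 + h)/(2*h)) (S(h) = 2/(-3 + (h - 1)/(h + h)) = 2/(-3 + (-1 + h)/((2*h))) = 2/(-3 + (-1 + h)*(1/(2*h))) = 2/(-3 + (-1 + h)/(2*h)))
(156 + 108)/(75 + S(r(4))) = (156 + 108)/(75 - 4*5/(1 + 5*5)) = 264/(75 - 4*5/(1 + 25)) = 264/(75 - 4*5/26) = 264/(75 - 4*5*1/26) = 264/(75 - 10/13) = 264/(965/13) = 264*(13/965) = 3432/965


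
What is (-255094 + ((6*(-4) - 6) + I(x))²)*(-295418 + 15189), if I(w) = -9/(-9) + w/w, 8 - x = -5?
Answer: 71265036990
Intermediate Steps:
x = 13 (x = 8 - 1*(-5) = 8 + 5 = 13)
I(w) = 2 (I(w) = -9*(-⅑) + 1 = 1 + 1 = 2)
(-255094 + ((6*(-4) - 6) + I(x))²)*(-295418 + 15189) = (-255094 + ((6*(-4) - 6) + 2)²)*(-295418 + 15189) = (-255094 + ((-24 - 6) + 2)²)*(-280229) = (-255094 + (-30 + 2)²)*(-280229) = (-255094 + (-28)²)*(-280229) = (-255094 + 784)*(-280229) = -254310*(-280229) = 71265036990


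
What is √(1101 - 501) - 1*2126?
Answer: -2126 + 10*√6 ≈ -2101.5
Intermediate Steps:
√(1101 - 501) - 1*2126 = √600 - 2126 = 10*√6 - 2126 = -2126 + 10*√6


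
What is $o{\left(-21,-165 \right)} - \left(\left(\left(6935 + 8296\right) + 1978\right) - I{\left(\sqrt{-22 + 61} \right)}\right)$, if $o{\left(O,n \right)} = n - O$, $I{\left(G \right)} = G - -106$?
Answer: $-17247 + \sqrt{39} \approx -17241.0$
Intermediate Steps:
$I{\left(G \right)} = 106 + G$ ($I{\left(G \right)} = G + 106 = 106 + G$)
$o{\left(-21,-165 \right)} - \left(\left(\left(6935 + 8296\right) + 1978\right) - I{\left(\sqrt{-22 + 61} \right)}\right) = \left(-165 - -21\right) - \left(\left(\left(6935 + 8296\right) + 1978\right) - \left(106 + \sqrt{-22 + 61}\right)\right) = \left(-165 + 21\right) - \left(\left(15231 + 1978\right) - \left(106 + \sqrt{39}\right)\right) = -144 - \left(17209 - \left(106 + \sqrt{39}\right)\right) = -144 - \left(17103 - \sqrt{39}\right) = -17247 + \sqrt{39}$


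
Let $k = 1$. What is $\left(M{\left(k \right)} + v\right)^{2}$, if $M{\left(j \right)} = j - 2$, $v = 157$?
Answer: $24336$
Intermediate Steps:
$M{\left(j \right)} = -2 + j$ ($M{\left(j \right)} = j - 2 = -2 + j$)
$\left(M{\left(k \right)} + v\right)^{2} = \left(\left(-2 + 1\right) + 157\right)^{2} = \left(-1 + 157\right)^{2} = 156^{2} = 24336$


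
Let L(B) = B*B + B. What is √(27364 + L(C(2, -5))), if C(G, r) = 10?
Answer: √27474 ≈ 165.75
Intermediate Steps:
L(B) = B + B² (L(B) = B² + B = B + B²)
√(27364 + L(C(2, -5))) = √(27364 + 10*(1 + 10)) = √(27364 + 10*11) = √(27364 + 110) = √27474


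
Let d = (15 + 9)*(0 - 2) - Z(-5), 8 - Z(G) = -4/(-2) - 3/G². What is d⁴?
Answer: 3351129310881/390625 ≈ 8.5789e+6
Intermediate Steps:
Z(G) = 6 + 3/G² (Z(G) = 8 - (-4/(-2) - 3/G²) = 8 - (-4*(-½) - 3/G²) = 8 - (2 - 3/G²) = 8 + (-2 + 3/G²) = 6 + 3/G²)
d = -1353/25 (d = (15 + 9)*(0 - 2) - (6 + 3/(-5)²) = 24*(-2) - (6 + 3*(1/25)) = -48 - (6 + 3/25) = -48 - 1*153/25 = -48 - 153/25 = -1353/25 ≈ -54.120)
d⁴ = (-1353/25)⁴ = 3351129310881/390625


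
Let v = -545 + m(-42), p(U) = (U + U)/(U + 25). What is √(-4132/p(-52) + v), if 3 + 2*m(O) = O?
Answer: I*√277199/13 ≈ 40.5*I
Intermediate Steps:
p(U) = 2*U/(25 + U) (p(U) = (2*U)/(25 + U) = 2*U/(25 + U))
m(O) = -3/2 + O/2
v = -1135/2 (v = -545 + (-3/2 + (½)*(-42)) = -545 + (-3/2 - 21) = -545 - 45/2 = -1135/2 ≈ -567.50)
√(-4132/p(-52) + v) = √(-4132/(2*(-52)/(25 - 52)) - 1135/2) = √(-4132/(2*(-52)/(-27)) - 1135/2) = √(-4132/(2*(-52)*(-1/27)) - 1135/2) = √(-4132/104/27 - 1135/2) = √(-4132*27/104 - 1135/2) = √(-27891/26 - 1135/2) = √(-21323/13) = I*√277199/13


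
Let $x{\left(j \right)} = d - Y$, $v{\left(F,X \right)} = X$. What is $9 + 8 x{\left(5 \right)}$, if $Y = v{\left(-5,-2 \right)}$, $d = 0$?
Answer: $25$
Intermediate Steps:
$Y = -2$
$x{\left(j \right)} = 2$ ($x{\left(j \right)} = 0 - -2 = 0 + 2 = 2$)
$9 + 8 x{\left(5 \right)} = 9 + 8 \cdot 2 = 9 + 16 = 25$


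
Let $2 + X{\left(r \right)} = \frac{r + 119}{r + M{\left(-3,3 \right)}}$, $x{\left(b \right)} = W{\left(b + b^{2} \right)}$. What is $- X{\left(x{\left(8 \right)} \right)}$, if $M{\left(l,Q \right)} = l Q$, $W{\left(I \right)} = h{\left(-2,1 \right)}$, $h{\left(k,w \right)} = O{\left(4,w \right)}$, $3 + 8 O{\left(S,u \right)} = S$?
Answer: $\frac{1095}{71} \approx 15.423$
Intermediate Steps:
$O{\left(S,u \right)} = - \frac{3}{8} + \frac{S}{8}$
$h{\left(k,w \right)} = \frac{1}{8}$ ($h{\left(k,w \right)} = - \frac{3}{8} + \frac{1}{8} \cdot 4 = - \frac{3}{8} + \frac{1}{2} = \frac{1}{8}$)
$W{\left(I \right)} = \frac{1}{8}$
$M{\left(l,Q \right)} = Q l$
$x{\left(b \right)} = \frac{1}{8}$
$X{\left(r \right)} = -2 + \frac{119 + r}{-9 + r}$ ($X{\left(r \right)} = -2 + \frac{r + 119}{r + 3 \left(-3\right)} = -2 + \frac{119 + r}{r - 9} = -2 + \frac{119 + r}{-9 + r}$)
$- X{\left(x{\left(8 \right)} \right)} = - \frac{137 - \frac{1}{8}}{-9 + \frac{1}{8}} = - \frac{137 - \frac{1}{8}}{- \frac{71}{8}} = - \frac{\left(-8\right) 1095}{71 \cdot 8} = \left(-1\right) \left(- \frac{1095}{71}\right) = \frac{1095}{71}$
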